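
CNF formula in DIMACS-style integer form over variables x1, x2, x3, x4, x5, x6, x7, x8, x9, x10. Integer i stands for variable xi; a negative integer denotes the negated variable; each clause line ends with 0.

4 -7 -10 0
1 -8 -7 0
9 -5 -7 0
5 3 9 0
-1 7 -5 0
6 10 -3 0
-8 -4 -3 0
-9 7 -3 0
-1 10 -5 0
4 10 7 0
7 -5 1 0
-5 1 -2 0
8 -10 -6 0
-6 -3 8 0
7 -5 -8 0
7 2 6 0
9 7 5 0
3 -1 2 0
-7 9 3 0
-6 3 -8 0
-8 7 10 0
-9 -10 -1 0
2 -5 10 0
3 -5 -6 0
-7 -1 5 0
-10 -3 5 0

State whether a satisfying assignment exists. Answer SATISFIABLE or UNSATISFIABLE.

SATISFIABLE

Branch on x1: take x1 = False.
Set x2 = True and propagate.
  then x5 is forced to False.
Branch on x3: take x3 = False.
  then x9 is forced to True.
The remaining clauses are satisfied by x4 = True, x6 = True, x7 = True, x8 = False, x10 = False.
Every clause has at least one true literal under this assignment.
So x1=F, x2=T, x3=F, x4=T, x5=F, x6=T, x7=T, x8=F, x9=T, x10=F is a satisfying assignment.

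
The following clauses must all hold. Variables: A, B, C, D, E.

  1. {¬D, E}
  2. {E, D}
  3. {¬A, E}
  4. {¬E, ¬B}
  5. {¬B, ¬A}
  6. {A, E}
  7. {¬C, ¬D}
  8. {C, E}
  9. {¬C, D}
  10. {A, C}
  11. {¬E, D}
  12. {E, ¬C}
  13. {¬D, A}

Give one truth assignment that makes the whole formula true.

A=T  B=F  C=F  D=T  E=T

B occurs only negated in the remaining clauses — set B = False.
Branch on A: take A = True.
  then E is forced to True.
  then D is forced to True.
  then C is forced to False.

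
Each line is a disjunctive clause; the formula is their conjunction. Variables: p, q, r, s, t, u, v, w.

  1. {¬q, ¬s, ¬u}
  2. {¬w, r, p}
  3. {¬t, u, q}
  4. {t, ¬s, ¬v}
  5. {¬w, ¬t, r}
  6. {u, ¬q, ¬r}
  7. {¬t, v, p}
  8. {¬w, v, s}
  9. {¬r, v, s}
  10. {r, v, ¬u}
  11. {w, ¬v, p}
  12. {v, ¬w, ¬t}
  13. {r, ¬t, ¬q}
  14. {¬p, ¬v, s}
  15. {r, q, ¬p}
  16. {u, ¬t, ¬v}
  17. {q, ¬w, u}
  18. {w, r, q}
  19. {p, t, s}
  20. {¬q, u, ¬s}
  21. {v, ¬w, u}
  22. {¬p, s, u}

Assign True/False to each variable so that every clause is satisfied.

Set p = True and propagate.
Set q = False and propagate.
  then r is forced to True.
For the remaining variables, s = True, t = False, u = False, v = False, w = False works.
Check each clause:
  1. {¬u, ¬s, ¬q} — ¬u is true.
  2. {p, ¬w, r} — ¬w is true.
  3. {¬t, q, u} — ¬t is true.
  4. {¬v, ¬s, t} — ¬v is true.
  5. {r, ¬w, ¬t} — r is true.
  6. {u, ¬q, ¬r} — ¬q is true.
  7. {v, p, ¬t} — p is true.
  8. {v, s, ¬w} — ¬w is true.
  9. {s, ¬r, v} — s is true.
  10. {¬u, r, v} — ¬u is true.
  11. {¬v, p, w} — ¬v is true.
  12. {¬w, v, ¬t} — ¬w is true.
  13. {¬q, ¬t, r} — r is true.
  14. {¬v, ¬p, s} — ¬v is true.
  15. {q, r, ¬p} — r is true.
  16. {¬v, u, ¬t} — ¬v is true.
  17. {¬w, q, u} — ¬w is true.
  18. {r, q, w} — r is true.
  19. {t, p, s} — p is true.
  20. {¬s, ¬q, u} — ¬q is true.
  21. {v, u, ¬w} — ¬w is true.
  22. {s, u, ¬p} — s is true.

p=True, q=False, r=True, s=True, t=False, u=False, v=False, w=False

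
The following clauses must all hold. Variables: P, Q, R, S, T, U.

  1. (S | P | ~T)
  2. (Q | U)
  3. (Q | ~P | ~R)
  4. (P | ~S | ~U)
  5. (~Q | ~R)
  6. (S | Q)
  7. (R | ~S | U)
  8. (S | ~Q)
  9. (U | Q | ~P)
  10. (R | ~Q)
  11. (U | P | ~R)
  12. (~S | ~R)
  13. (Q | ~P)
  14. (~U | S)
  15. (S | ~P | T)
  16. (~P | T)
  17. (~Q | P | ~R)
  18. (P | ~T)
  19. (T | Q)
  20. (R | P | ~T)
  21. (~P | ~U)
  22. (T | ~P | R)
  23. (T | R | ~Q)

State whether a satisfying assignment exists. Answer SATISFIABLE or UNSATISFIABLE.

UNSATISFIABLE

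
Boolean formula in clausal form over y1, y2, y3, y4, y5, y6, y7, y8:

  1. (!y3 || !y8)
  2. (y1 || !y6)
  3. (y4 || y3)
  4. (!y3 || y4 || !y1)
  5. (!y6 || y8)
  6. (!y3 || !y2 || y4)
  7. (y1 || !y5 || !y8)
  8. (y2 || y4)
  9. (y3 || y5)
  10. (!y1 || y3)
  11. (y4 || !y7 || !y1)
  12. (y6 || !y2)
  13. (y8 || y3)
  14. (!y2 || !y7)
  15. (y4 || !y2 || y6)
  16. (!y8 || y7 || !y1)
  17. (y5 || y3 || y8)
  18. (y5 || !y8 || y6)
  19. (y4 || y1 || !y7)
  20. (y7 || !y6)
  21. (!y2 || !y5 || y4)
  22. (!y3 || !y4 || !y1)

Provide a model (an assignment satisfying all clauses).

y1=F, y2=F, y3=T, y4=T, y5=F, y6=F, y7=T, y8=F

Set y1 = False and propagate.
  then y6 is forced to False.
  then y2 is forced to False.
  then y4 is forced to True.
Set y3 = True and propagate.
  then y8 is forced to False.
y5, y7 are now unconstrained; take y5 = False, y7 = True.
Every clause has at least one true literal under this assignment.
Check each clause:
  1. (!y3 || !y8) — !y8 is true.
  2. (y1 || !y6) — !y6 is true.
  3. (y3 || y4) — y3 is true.
  4. (!y1 || !y3 || y4) — y4 is true.
  5. (!y6 || y8) — !y6 is true.
  6. (!y2 || !y3 || y4) — y4 is true.
  7. (!y8 || !y5 || y1) — !y8 is true.
  8. (y2 || y4) — y4 is true.
  9. (y3 || y5) — y3 is true.
  10. (y3 || !y1) — y3 is true.
  11. (!y7 || !y1 || y4) — y4 is true.
  12. (y6 || !y2) — !y2 is true.
  13. (y3 || y8) — y3 is true.
  14. (!y7 || !y2) — !y2 is true.
  15. (y6 || !y2 || y4) — y4 is true.
  16. (!y8 || !y1 || y7) — !y8 is true.
  17. (y3 || y8 || y5) — y3 is true.
  18. (!y8 || y6 || y5) — !y8 is true.
  19. (y4 || y1 || !y7) — y4 is true.
  20. (!y6 || y7) — !y6 is true.
  21. (y4 || !y2 || !y5) — !y5 is true.
  22. (!y1 || !y3 || !y4) — !y1 is true.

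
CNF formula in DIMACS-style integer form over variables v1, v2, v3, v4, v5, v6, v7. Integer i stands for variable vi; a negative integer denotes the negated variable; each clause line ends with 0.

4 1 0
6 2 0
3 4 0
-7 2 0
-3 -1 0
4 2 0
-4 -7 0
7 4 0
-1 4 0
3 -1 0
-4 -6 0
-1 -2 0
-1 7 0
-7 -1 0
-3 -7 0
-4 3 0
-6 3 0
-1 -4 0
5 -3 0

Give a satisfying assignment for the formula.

v1 = 0, v2 = 1, v3 = 1, v4 = 1, v5 = 1, v6 = 0, v7 = 0

Check each clause:
  1. (v1 || v4) — v4 is true.
  2. (v6 || v2) — v2 is true.
  3. (v3 || v4) — v3 is true.
  4. (v2 || !v7) — !v7 is true.
  5. (!v1 || !v3) — !v1 is true.
  6. (v4 || v2) — v2 is true.
  7. (!v7 || !v4) — !v7 is true.
  8. (v7 || v4) — v4 is true.
  9. (!v1 || v4) — v4 is true.
  10. (v3 || !v1) — v3 is true.
  11. (!v4 || !v6) — !v6 is true.
  12. (!v2 || !v1) — !v1 is true.
  13. (!v1 || v7) — !v1 is true.
  14. (!v1 || !v7) — !v7 is true.
  15. (!v7 || !v3) — !v7 is true.
  16. (!v4 || v3) — v3 is true.
  17. (v3 || !v6) — !v6 is true.
  18. (!v1 || !v4) — !v1 is true.
  19. (v5 || !v3) — v5 is true.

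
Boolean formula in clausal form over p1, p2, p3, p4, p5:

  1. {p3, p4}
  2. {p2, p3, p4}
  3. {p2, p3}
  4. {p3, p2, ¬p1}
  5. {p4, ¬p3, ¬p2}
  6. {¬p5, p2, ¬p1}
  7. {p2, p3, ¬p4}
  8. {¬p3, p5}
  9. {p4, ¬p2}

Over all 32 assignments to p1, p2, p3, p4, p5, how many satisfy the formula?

8

Split on p2, then p3.
  p2=T, p3=T: remaining (p1,p4,p5) ∈ {(F,T,T); (T,T,T)} — 2.
  p2=T, p3=F: remaining (p1,p4,p5) ∈ {(F,T,F); (F,T,T); (T,T,F); (T,T,T)} — 4.
  p2=F, p3=T: remaining (p1,p4,p5) ∈ {(F,F,T); (F,T,T)} — 2.
  p2=F, p3=F: a clause becomes empty — 0.
Total: 2 + 4 + 2 + 0 = 8.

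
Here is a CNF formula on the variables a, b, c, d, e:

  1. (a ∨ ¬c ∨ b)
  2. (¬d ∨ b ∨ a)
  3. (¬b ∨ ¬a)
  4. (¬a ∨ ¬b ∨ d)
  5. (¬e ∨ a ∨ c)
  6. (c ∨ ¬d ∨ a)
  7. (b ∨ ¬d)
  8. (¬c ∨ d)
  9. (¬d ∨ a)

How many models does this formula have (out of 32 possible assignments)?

The models are:
  a=F b=F c=F d=F e=F
  a=F b=T c=F d=F e=F
  a=T b=F c=F d=F e=F
  a=T b=F c=F d=F e=T
That's 4 in total.

4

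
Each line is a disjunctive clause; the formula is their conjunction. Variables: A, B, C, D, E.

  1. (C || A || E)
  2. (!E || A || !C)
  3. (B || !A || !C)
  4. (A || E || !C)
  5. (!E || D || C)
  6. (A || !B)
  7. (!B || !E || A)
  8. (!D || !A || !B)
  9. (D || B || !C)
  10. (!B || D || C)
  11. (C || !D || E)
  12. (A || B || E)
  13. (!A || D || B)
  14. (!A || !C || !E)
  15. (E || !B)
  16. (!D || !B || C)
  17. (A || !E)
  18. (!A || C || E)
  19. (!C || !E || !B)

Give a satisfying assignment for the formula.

A = 1  B = 0  C = 0  D = 1  E = 1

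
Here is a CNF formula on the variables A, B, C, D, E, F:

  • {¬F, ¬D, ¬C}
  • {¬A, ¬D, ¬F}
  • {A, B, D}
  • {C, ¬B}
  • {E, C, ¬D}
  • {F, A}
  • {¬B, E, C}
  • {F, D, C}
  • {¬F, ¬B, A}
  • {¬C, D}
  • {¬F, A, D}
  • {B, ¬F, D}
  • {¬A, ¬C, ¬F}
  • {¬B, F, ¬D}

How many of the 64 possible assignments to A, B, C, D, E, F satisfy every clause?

4

The models are:
  A=F B=F C=F D=T E=T F=T
  A=T B=F C=F D=T E=T F=F
  A=T B=F C=T D=T E=F F=F
  A=T B=F C=T D=T E=T F=F
Count: 4.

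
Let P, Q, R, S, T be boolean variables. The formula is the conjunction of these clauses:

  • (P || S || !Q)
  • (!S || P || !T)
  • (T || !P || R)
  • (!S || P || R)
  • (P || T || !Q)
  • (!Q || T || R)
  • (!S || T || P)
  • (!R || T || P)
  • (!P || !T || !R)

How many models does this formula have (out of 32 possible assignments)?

11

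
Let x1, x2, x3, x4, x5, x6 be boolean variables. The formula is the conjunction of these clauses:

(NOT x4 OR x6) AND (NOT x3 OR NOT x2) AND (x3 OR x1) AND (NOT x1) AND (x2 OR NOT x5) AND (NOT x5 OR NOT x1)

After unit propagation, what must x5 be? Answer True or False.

Unit clause (NOT x1) sets x1 = False.
From (x3 OR x1) and x1 = False: x3 = True.
(NOT x2 OR NOT x3): since x3 = True, the clause reduces to (NOT x2). x2 = False.
(x2 OR NOT x5) with x2 = False leaves only NOT x5, so x5 = False.

False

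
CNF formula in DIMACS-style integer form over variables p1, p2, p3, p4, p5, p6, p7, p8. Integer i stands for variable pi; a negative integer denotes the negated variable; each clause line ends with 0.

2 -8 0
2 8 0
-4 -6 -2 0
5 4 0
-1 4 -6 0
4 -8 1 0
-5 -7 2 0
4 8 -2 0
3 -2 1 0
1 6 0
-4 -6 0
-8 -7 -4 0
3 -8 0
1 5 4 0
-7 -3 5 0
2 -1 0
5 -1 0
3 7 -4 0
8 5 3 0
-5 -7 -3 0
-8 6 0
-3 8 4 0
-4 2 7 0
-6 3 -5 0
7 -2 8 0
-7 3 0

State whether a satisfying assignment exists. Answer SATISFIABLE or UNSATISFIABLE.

p4 = True:
  propagation gives p6=False, p1=True, p2=True, p5=True; an empty clause results — contradiction.
p4 = False:
  p8 = True:
    propagation gives p2=True, p1=True, p6=False; an empty clause results — contradiction.
  p8 = False:
    propagation gives p2=True; an empty clause results — contradiction.
Every branch closes, so no satisfying assignment exists.

UNSATISFIABLE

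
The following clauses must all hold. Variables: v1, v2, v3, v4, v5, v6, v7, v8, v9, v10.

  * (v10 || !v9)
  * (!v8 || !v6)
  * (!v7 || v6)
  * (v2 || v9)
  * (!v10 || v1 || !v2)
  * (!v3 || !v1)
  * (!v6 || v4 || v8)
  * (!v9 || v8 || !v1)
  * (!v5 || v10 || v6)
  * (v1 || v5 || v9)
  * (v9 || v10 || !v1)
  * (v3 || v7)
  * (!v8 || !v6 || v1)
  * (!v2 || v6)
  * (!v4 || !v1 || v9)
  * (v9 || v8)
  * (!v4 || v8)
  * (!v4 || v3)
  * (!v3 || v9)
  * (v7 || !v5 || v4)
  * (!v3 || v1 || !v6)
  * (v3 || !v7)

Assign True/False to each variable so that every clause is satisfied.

Try v1 = False.
Branch on v2: take v2 = False.
  then v9 is forced to True.
  then v10 is forced to True.
Try v3 = True.
  then v6 is forced to False.
  then v7 is forced to False.
For the remaining variables, v4 = False, v5 = False, v8 = False works.
Check each clause:
  1. (v10 || !v9) — v10 is true.
  2. (!v6 || !v8) — !v8 is true.
  3. (v6 || !v7) — !v7 is true.
  4. (v9 || v2) — v9 is true.
  5. (!v10 || v1 || !v2) — !v2 is true.
  6. (!v1 || !v3) — !v1 is true.
  7. (v4 || !v6 || v8) — !v6 is true.
  8. (!v1 || !v9 || v8) — !v1 is true.
  9. (!v5 || v6 || v10) — v10 is true.
  10. (v9 || v1 || v5) — v9 is true.
  11. (v9 || v10 || !v1) — v9 is true.
  12. (v7 || v3) — v3 is true.
  13. (!v6 || v1 || !v8) — !v8 is true.
  14. (v6 || !v2) — !v2 is true.
  15. (!v4 || !v1 || v9) — v9 is true.
  16. (v9 || v8) — v9 is true.
  17. (v8 || !v4) — !v4 is true.
  18. (!v4 || v3) — v3 is true.
  19. (v9 || !v3) — v9 is true.
  20. (v7 || v4 || !v5) — !v5 is true.
  21. (!v6 || v1 || !v3) — !v6 is true.
  22. (v3 || !v7) — !v7 is true.

v1 = False, v2 = False, v3 = True, v4 = False, v5 = False, v6 = False, v7 = False, v8 = False, v9 = True, v10 = True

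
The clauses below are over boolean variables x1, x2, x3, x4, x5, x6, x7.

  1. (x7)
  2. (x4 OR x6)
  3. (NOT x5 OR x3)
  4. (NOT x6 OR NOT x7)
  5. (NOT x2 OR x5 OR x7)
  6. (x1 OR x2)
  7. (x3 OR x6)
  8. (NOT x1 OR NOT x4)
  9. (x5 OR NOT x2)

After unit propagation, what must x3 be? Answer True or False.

True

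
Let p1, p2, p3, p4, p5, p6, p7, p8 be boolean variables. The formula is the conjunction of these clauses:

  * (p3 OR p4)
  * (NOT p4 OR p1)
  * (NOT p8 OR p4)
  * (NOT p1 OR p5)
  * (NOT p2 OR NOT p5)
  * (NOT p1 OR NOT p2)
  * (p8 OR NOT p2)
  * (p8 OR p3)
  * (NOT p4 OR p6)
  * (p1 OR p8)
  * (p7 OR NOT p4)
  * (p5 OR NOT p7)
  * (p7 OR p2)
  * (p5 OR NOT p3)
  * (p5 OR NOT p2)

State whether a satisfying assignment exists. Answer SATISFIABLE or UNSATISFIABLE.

Pure literal: p6 appears only positively; assign p6 = True.
Set p1 = True and propagate.
  then p5 is forced to True.
  then p2 is forced to False.
  then p7 is forced to True.
For the remaining variables, p3 = False, p4 = True, p8 = True works.
Every clause has at least one true literal under this assignment.
So p1=1, p2=0, p3=0, p4=1, p5=1, p6=1, p7=1, p8=1 is a satisfying assignment.

SATISFIABLE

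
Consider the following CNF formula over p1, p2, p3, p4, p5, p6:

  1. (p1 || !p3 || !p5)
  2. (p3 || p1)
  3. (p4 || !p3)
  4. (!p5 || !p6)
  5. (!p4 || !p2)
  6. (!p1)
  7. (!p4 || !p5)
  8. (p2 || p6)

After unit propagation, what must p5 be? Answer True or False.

False

(!p1) stands alone — p1 = False.
From (p1 || p3) and p1 = False: p3 = True.
In (p1 || !p5 || !p3), p1, !p3 are now false; !p5 must hold, so p5 = False.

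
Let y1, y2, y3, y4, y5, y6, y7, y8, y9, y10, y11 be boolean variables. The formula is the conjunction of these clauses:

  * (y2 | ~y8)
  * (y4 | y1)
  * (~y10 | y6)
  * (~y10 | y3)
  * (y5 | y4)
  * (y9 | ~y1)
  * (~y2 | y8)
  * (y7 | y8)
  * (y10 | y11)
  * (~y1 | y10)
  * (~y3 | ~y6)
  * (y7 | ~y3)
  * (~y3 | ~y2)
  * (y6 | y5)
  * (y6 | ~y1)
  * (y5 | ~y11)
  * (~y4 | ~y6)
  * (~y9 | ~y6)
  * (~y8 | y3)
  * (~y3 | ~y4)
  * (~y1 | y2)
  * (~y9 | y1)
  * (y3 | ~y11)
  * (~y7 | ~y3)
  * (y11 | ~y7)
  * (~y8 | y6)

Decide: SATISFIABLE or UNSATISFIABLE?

y3 = True:
  propagation gives y6=False, y10=False, y11=True, y1=False; an empty clause results — contradiction.
y3 = False:
  propagation gives y10=False, y11=True; an empty clause results — contradiction.
Every branch closes, so no satisfying assignment exists.

UNSATISFIABLE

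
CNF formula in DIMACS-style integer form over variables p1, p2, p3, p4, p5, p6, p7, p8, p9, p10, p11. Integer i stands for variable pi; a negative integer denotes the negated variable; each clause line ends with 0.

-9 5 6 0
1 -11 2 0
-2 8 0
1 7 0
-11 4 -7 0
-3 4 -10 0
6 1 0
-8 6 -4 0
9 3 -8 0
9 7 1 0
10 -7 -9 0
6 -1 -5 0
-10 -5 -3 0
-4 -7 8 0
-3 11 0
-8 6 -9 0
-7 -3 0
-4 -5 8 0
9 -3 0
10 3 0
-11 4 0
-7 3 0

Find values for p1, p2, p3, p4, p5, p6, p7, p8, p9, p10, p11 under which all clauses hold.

p1 = T  p2 = F  p3 = T  p4 = T  p5 = F  p6 = T  p7 = F  p8 = F  p9 = T  p10 = F  p11 = T

Check each clause:
  1. (p5 ∨ p6 ∨ ¬p9) — p6 is true.
  2. (p1 ∨ ¬p11 ∨ p2) — p1 is true.
  3. (¬p2 ∨ p8) — ¬p2 is true.
  4. (p7 ∨ p1) — p1 is true.
  5. (¬p7 ∨ ¬p11 ∨ p4) — ¬p7 is true.
  6. (¬p10 ∨ ¬p3 ∨ p4) — p4 is true.
  7. (p6 ∨ p1) — p1 is true.
  8. (¬p4 ∨ ¬p8 ∨ p6) — ¬p8 is true.
  9. (p9 ∨ ¬p8 ∨ p3) — ¬p8 is true.
  10. (p1 ∨ p9 ∨ p7) — p1 is true.
  11. (¬p9 ∨ ¬p7 ∨ p10) — ¬p7 is true.
  12. (¬p5 ∨ p6 ∨ ¬p1) — ¬p5 is true.
  13. (¬p10 ∨ ¬p5 ∨ ¬p3) — ¬p5 is true.
  14. (p8 ∨ ¬p7 ∨ ¬p4) — ¬p7 is true.
  15. (p11 ∨ ¬p3) — p11 is true.
  16. (p6 ∨ ¬p8 ∨ ¬p9) — ¬p8 is true.
  17. (¬p7 ∨ ¬p3) — ¬p7 is true.
  18. (¬p4 ∨ p8 ∨ ¬p5) — ¬p5 is true.
  19. (p9 ∨ ¬p3) — p9 is true.
  20. (p3 ∨ p10) — p3 is true.
  21. (¬p11 ∨ p4) — p4 is true.
  22. (¬p7 ∨ p3) — ¬p7 is true.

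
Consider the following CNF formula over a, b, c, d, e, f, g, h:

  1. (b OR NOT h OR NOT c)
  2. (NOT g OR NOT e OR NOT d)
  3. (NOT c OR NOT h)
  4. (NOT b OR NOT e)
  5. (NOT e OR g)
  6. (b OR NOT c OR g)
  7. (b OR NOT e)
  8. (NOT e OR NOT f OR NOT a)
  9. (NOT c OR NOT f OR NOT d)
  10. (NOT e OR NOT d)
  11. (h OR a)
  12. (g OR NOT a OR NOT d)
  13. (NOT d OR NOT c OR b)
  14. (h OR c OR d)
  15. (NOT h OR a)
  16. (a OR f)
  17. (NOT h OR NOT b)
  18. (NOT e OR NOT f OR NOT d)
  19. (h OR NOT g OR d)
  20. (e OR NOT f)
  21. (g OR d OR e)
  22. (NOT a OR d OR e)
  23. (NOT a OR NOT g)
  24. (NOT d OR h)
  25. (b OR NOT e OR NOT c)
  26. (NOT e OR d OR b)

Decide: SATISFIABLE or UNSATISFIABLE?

UNSATISFIABLE

d = True:
  propagation gives e=False, f=False, a=True, g=True; an empty clause results — contradiction.
d = False:
  e = True:
    propagation gives b=False; an empty clause results — contradiction.
  e = False:
    propagation gives f=False, a=True; an empty clause results — contradiction.
Every branch closes, so no satisfying assignment exists.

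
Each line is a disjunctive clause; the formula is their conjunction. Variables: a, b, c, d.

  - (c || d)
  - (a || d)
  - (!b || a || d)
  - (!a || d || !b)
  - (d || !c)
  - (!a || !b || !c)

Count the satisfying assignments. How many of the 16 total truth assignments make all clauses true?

Case analysis on d and a:
  d=1, a=1: remaining (b,c) ∈ {(0,0); (0,1); (1,0)} — 3.
  d=1, a=0: remaining (b,c) ∈ {(0,0); (0,1); (1,0); (1,1)} — 4.
  d=0, a=1: a clause becomes empty — 0.
  d=0, a=0: a clause becomes empty — 0.
Total: 3 + 4 + 0 + 0 = 7.

7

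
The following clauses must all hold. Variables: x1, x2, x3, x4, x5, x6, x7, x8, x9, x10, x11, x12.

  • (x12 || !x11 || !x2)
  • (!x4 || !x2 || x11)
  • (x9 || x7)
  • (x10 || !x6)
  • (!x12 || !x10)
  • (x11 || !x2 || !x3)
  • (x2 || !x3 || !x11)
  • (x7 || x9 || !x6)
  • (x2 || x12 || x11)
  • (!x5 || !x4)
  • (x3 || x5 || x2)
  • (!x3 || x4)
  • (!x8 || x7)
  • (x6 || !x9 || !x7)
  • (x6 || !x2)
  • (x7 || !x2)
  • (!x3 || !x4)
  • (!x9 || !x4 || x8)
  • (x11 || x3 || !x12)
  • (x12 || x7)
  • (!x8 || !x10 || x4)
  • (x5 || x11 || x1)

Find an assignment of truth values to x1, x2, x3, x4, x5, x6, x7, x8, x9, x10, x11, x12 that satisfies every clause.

Pure literal: x1 appears only positively; assign x1 = True.
Set x2 = True and propagate.
  then x6 is forced to True.
  then x10 is forced to True.
  then x12 is forced to False.
  then x11 is forced to False.
  then x4 is forced to False.
  then x3 is forced to False.
  then x7 is forced to True.
  then x8 is forced to False.
x5, x9 are now unconstrained; take x5 = True, x9 = True.

x1 = True, x2 = True, x3 = False, x4 = False, x5 = True, x6 = True, x7 = True, x8 = False, x9 = True, x10 = True, x11 = False, x12 = False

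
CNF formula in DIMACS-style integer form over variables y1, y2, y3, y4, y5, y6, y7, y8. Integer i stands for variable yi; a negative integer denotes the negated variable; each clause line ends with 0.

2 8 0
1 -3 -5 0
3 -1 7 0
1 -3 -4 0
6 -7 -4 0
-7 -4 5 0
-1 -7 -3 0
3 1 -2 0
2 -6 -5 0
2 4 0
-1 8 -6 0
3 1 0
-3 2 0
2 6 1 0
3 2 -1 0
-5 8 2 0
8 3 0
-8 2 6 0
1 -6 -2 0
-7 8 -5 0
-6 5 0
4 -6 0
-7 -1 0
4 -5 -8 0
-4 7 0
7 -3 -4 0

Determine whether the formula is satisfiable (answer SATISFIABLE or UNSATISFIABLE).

Set y1 = False and propagate.
  then y3 is forced to True.
  then y5 is forced to False.
  then y4 is forced to False.
  then y2 is forced to True.
  then y6 is forced to False.
y7, y8 are now unconstrained; take y7 = True, y8 = False.
Every clause has at least one true literal under this assignment.
So y1=0, y2=1, y3=1, y4=0, y5=0, y6=0, y7=1, y8=0 is a satisfying assignment.

SATISFIABLE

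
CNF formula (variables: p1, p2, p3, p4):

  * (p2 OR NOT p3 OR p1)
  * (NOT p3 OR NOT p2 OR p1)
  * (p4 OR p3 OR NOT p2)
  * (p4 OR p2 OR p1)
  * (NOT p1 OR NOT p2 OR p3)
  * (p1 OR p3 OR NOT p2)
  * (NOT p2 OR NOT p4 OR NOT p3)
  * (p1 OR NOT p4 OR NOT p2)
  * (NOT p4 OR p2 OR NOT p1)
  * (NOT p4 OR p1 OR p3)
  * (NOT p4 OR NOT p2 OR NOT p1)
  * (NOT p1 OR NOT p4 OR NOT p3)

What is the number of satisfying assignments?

The models are:
  p1=T p2=F p3=F p4=F
  p1=T p2=F p3=T p4=F
  p1=T p2=T p3=T p4=F
Count: 3.

3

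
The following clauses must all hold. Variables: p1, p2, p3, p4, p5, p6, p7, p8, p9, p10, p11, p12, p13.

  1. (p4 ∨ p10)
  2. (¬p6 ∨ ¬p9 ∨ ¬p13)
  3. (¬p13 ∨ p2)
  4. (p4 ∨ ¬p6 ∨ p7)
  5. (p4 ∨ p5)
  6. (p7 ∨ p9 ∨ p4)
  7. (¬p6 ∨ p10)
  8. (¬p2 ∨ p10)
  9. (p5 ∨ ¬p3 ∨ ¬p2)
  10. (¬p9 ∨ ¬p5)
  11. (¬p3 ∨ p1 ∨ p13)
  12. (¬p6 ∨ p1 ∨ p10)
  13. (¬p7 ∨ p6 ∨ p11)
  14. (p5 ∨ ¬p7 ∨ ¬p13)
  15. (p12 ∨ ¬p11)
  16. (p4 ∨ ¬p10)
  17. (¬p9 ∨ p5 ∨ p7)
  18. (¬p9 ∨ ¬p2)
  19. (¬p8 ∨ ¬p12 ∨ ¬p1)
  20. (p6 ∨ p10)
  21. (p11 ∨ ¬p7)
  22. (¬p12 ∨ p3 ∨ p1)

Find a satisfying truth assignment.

p1 = F, p2 = F, p3 = F, p4 = T, p5 = F, p6 = T, p7 = F, p8 = T, p9 = F, p10 = T, p11 = F, p12 = F, p13 = F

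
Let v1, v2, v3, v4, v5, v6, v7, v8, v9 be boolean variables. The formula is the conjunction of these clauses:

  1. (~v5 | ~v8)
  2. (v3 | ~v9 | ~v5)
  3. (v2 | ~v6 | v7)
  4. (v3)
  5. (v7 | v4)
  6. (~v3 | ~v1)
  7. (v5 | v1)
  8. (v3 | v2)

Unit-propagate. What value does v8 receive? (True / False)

False

Unit clause (v3) sets v3 = True.
(~v1 | ~v3) with v3 = True leaves only ~v1, so v1 = False.
(v1 | v5): since v1 = False, the clause reduces to (v5). v5 = True.
From (~v5 | ~v8) and v5 = True: v8 = False.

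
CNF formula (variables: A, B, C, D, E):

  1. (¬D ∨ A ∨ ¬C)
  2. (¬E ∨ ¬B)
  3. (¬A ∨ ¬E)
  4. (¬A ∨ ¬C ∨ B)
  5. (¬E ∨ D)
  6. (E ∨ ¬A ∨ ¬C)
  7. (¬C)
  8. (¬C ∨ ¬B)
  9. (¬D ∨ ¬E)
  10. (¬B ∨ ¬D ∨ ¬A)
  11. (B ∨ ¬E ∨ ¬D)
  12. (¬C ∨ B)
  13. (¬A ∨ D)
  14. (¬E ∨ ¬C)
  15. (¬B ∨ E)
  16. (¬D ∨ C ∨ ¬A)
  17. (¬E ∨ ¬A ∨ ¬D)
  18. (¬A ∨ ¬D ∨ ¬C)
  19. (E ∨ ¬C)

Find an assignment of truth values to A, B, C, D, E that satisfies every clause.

A = F  B = F  C = F  D = F  E = F

Check each clause:
  1. (¬D ∨ ¬C ∨ A) — ¬D is true.
  2. (¬B ∨ ¬E) — ¬E is true.
  3. (¬A ∨ ¬E) — ¬E is true.
  4. (¬C ∨ B ∨ ¬A) — ¬C is true.
  5. (¬E ∨ D) — ¬E is true.
  6. (¬A ∨ E ∨ ¬C) — ¬C is true.
  7. (¬C) — ¬C is true.
  8. (¬B ∨ ¬C) — ¬C is true.
  9. (¬E ∨ ¬D) — ¬E is true.
  10. (¬A ∨ ¬B ∨ ¬D) — ¬D is true.
  11. (¬D ∨ B ∨ ¬E) — ¬E is true.
  12. (¬C ∨ B) — ¬C is true.
  13. (D ∨ ¬A) — ¬A is true.
  14. (¬C ∨ ¬E) — ¬E is true.
  15. (E ∨ ¬B) — ¬B is true.
  16. (¬D ∨ ¬A ∨ C) — ¬D is true.
  17. (¬A ∨ ¬E ∨ ¬D) — ¬E is true.
  18. (¬A ∨ ¬C ∨ ¬D) — ¬D is true.
  19. (¬C ∨ E) — ¬C is true.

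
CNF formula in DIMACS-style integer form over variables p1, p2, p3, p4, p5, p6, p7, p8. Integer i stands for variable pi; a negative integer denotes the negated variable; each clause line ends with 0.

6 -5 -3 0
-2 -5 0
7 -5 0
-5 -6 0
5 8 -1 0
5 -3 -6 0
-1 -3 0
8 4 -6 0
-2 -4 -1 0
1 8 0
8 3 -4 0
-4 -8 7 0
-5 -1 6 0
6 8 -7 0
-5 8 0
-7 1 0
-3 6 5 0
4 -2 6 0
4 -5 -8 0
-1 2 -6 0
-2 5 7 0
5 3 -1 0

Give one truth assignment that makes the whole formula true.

Set p1 = False and propagate.
  then p8 is forced to True.
  then p7 is forced to False.
  then p5 is forced to False.
  then p4 is forced to False.
  then p2 is forced to False.
The remaining clauses are satisfied by p3 = False, p6 = True.
Every clause has at least one true literal under this assignment.

p1 = F, p2 = F, p3 = F, p4 = F, p5 = F, p6 = T, p7 = F, p8 = T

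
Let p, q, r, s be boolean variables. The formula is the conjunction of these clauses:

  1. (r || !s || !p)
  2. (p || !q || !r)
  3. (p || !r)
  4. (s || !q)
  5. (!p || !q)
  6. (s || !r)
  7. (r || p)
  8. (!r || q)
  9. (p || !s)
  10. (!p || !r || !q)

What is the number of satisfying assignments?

1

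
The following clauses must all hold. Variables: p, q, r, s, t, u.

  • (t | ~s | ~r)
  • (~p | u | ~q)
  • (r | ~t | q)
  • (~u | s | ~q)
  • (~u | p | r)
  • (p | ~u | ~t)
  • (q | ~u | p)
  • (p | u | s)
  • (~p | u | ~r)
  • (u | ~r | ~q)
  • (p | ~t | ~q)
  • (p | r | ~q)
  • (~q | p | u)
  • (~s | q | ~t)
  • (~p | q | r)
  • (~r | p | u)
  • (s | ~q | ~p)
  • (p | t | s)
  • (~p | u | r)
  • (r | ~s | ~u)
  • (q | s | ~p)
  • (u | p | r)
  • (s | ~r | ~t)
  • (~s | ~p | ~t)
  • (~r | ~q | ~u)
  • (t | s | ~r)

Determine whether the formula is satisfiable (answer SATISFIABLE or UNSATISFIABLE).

UNSATISFIABLE

p = True:
  r = True:
    propagation gives u=True, q=False, s=True, t=True; an empty clause results — contradiction.
  r = False:
    propagation gives q=True, u=True, s=True; an empty clause results — contradiction.
p = False:
  r = True:
    propagation gives u=True, t=False, s=False; an empty clause results — contradiction.
  r = False:
    propagation gives u=False; an empty clause results — contradiction.
Every branch closes, so no satisfying assignment exists.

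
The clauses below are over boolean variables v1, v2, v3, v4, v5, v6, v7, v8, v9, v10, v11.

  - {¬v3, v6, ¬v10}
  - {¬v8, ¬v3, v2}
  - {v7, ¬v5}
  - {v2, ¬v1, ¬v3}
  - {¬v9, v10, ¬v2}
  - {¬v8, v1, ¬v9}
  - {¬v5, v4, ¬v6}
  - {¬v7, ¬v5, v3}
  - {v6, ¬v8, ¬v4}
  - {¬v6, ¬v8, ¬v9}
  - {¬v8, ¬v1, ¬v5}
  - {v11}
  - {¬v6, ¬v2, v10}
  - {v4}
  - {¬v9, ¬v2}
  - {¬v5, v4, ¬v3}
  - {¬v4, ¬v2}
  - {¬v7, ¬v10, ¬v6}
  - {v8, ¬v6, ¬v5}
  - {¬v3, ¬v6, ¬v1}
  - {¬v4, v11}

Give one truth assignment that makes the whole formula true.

v1 = 0, v2 = 0, v3 = 0, v4 = 1, v5 = 0, v6 = 1, v7 = 0, v8 = 0, v9 = 0, v10 = 1, v11 = 1

(v11) is a unit clause, so v11 = True.
Unit propagation: (v4) forces v4 = True.
The clause (¬v2) is unit: v2 must be False.
v5 occurs only negated in the remaining clauses — set v5 = False.
v9 occurs only negated in the remaining clauses — set v9 = False.
Try v1 = False.
For the remaining variables, v3 = False, v6 = True, v7 = False, v8 = False, v10 = True works.
Every clause has at least one true literal under this assignment.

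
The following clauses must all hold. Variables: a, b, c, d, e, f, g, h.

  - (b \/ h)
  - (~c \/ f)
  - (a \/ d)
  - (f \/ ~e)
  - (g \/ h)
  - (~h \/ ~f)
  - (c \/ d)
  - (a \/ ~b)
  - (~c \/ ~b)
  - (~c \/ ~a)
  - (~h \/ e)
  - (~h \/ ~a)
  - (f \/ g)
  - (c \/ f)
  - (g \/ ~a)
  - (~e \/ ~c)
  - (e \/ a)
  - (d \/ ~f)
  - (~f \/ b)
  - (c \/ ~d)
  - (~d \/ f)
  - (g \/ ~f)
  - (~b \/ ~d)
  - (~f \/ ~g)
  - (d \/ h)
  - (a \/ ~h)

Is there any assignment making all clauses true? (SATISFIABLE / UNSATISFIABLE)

f = True:
  propagation gives h=False, b=True, g=True; an empty clause results — contradiction.
f = False:
  propagation gives c=False; an empty clause results — contradiction.
Every branch closes, so no satisfying assignment exists.

UNSATISFIABLE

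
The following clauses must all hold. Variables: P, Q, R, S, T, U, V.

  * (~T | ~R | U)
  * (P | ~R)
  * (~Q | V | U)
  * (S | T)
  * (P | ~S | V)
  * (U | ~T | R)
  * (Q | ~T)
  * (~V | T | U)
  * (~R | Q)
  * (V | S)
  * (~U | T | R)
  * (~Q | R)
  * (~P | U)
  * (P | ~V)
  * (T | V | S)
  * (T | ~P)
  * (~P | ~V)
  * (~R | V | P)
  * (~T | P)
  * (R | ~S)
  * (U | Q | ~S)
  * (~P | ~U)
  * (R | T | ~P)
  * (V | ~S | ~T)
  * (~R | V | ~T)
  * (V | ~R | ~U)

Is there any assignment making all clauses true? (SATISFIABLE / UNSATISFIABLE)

T = True:
  propagation gives Q=True, R=True, U=True, P=True; an empty clause results — contradiction.
T = False:
  propagation gives S=True, P=False, R=False; an empty clause results — contradiction.
Every branch closes, so no satisfying assignment exists.

UNSATISFIABLE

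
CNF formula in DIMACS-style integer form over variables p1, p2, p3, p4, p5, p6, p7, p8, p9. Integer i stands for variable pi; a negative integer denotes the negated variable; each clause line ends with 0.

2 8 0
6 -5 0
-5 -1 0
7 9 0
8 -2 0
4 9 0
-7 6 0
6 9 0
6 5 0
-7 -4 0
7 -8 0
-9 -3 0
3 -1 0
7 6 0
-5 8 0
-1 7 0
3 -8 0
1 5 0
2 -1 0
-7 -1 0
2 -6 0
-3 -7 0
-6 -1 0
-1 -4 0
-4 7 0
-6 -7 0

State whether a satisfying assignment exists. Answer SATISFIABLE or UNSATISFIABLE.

p7 = True:
  propagation gives p6=True; an empty clause results — contradiction.
p7 = False:
  propagation gives p9=True, p8=False, p2=True; an empty clause results — contradiction.
Every branch closes, so no satisfying assignment exists.

UNSATISFIABLE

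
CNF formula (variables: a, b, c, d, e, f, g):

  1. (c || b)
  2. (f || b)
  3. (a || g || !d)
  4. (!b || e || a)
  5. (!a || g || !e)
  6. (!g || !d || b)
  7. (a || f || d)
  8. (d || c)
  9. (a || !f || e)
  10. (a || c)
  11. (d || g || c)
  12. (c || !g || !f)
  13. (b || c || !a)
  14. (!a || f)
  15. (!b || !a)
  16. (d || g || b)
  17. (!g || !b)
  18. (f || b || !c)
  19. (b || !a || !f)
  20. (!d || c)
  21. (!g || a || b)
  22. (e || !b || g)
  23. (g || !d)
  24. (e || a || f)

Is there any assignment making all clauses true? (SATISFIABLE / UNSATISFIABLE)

Branch on a: take a = False.
  then c is forced to True.
For the remaining variables, b = True, d = False, e = True, f = True, g = False works.
So a = False, b = True, c = True, d = False, e = True, f = True, g = False is a satisfying assignment.

SATISFIABLE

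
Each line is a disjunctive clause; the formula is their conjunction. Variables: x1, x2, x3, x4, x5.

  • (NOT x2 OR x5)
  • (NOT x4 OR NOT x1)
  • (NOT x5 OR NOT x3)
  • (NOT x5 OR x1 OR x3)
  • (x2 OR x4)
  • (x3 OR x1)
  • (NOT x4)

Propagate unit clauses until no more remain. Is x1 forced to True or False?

Unit clause (NOT x4) sets x4 = False.
(x4 OR x2): since x4 = False, the clause reduces to (x2). x2 = True.
(NOT x2 OR x5) with x2 = True leaves only x5, so x5 = True.
(NOT x3 OR NOT x5): since x5 = True, the clause reduces to (NOT x3). x3 = False.
In (NOT x5 OR x1 OR x3), x3, NOT x5 are now false; x1 must hold, so x1 = True.

True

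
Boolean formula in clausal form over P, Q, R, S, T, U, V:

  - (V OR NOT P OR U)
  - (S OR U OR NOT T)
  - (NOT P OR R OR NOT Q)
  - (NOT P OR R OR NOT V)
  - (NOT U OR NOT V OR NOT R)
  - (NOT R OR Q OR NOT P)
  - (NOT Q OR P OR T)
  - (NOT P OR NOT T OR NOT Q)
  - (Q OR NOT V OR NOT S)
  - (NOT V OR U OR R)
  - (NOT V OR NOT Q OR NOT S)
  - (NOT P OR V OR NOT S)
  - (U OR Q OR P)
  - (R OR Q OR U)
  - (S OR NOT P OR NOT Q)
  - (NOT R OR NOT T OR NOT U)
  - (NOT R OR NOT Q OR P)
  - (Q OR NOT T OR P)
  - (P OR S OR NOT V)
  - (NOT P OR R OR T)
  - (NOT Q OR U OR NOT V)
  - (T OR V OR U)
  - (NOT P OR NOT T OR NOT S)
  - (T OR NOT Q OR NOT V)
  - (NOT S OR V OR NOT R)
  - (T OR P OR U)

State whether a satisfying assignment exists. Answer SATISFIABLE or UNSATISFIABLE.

Set P = False and propagate.
Branch on Q: take Q = False.
  then U is forced to True.
  then T is forced to False.
Try R = True.
  then V is forced to False.
  then S is forced to False.
So P=0  Q=0  R=1  S=0  T=0  U=1  V=0 is a satisfying assignment.

SATISFIABLE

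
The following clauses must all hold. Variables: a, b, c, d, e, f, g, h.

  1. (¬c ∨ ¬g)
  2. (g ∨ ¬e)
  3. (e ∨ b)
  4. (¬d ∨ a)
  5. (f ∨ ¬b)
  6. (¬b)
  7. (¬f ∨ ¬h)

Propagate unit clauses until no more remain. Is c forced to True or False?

Unit clause (¬b) sets b = False.
From (b ∨ e) and b = False: e = True.
In (¬e ∨ g), ¬e is now false; g must hold, so g = True.
In (¬g ∨ ¬c), ¬g is now false; ¬c must hold, so c = False.

False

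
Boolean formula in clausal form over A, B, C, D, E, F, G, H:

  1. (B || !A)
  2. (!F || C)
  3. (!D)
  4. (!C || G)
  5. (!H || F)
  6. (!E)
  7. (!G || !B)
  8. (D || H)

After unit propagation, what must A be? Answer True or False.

Unit clause (!D) sets D = False.
Unit clause (!E) sets E = False.
(H || D): since D = False, the clause reduces to (H). H = True.
(F || !H): since H = True, the clause reduces to (F). F = True.
From (C || !F) and F = True: C = True.
(!C || G) with C = True leaves only G, so G = True.
(!G || !B) with G = True leaves only !B, so B = False.
From (!A || B) and B = False: A = False.

False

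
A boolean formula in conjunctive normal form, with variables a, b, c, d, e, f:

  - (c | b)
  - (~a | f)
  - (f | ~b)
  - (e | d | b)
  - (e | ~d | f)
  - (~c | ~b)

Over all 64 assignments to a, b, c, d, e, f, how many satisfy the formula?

16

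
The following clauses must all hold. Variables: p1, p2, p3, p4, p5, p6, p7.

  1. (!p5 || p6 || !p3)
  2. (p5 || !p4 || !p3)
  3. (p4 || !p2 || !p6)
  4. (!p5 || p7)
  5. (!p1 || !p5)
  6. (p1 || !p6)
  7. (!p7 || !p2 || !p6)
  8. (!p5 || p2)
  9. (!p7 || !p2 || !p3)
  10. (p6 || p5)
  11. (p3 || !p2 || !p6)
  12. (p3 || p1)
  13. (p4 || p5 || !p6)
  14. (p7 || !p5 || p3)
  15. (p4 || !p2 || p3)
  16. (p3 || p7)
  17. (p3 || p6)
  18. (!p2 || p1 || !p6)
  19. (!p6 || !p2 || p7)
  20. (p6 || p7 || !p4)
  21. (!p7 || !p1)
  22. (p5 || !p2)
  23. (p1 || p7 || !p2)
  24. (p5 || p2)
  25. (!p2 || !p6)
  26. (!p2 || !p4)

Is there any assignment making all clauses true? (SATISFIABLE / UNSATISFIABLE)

UNSATISFIABLE

p2 = True:
  propagation gives p5=True, p7=True, p1=False, p6=False; an empty clause results — contradiction.
p2 = False:
  propagation gives p5=False; an empty clause results — contradiction.
Every branch closes, so no satisfying assignment exists.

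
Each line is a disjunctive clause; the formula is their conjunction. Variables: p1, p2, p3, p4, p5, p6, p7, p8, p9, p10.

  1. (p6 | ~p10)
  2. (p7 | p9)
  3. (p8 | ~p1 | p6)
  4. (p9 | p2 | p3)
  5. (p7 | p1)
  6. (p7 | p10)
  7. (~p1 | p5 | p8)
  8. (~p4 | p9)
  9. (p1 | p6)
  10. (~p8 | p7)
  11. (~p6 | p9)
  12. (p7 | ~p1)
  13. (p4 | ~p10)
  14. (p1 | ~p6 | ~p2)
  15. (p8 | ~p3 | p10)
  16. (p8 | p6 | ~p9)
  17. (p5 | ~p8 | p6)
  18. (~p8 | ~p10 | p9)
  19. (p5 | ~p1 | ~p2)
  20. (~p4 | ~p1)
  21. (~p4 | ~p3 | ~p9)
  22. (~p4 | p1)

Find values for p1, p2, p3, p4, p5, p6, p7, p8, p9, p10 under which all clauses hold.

p1 = F, p2 = F, p3 = F, p4 = F, p5 = F, p6 = T, p7 = T, p8 = T, p9 = T, p10 = F

Check each clause:
  1. (~p10 | p6) — ~p10 is true.
  2. (p7 | p9) — p9 is true.
  3. (p6 | p8 | ~p1) — p8 is true.
  4. (p3 | p9 | p2) — p9 is true.
  5. (p1 | p7) — p7 is true.
  6. (p7 | p10) — p7 is true.
  7. (p8 | p5 | ~p1) — p8 is true.
  8. (p9 | ~p4) — p9 is true.
  9. (p6 | p1) — p6 is true.
  10. (~p8 | p7) — p7 is true.
  11. (p9 | ~p6) — p9 is true.
  12. (p7 | ~p1) — ~p1 is true.
  13. (p4 | ~p10) — ~p10 is true.
  14. (~p6 | p1 | ~p2) — ~p2 is true.
  15. (p10 | ~p3 | p8) — p8 is true.
  16. (~p9 | p6 | p8) — p8 is true.
  17. (p6 | ~p8 | p5) — p6 is true.
  18. (~p8 | p9 | ~p10) — p9 is true.
  19. (~p2 | ~p1 | p5) — ~p1 is true.
  20. (~p4 | ~p1) — ~p4 is true.
  21. (~p9 | ~p3 | ~p4) — ~p4 is true.
  22. (p1 | ~p4) — ~p4 is true.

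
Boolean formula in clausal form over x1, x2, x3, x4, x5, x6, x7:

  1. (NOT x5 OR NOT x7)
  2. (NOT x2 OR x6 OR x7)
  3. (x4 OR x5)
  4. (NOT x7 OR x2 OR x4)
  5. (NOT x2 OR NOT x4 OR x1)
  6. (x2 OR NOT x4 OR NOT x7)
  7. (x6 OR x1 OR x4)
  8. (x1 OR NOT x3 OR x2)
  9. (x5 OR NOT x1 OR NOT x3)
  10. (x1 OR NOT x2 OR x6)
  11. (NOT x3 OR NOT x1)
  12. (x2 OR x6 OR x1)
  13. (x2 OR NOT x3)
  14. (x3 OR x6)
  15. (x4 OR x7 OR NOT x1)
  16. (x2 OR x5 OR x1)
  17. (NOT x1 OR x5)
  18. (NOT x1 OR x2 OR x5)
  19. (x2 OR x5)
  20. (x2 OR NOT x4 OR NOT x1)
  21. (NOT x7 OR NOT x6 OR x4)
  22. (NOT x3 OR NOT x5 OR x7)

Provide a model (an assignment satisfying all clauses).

x1=False, x2=False, x3=False, x4=False, x5=True, x6=True, x7=False

Check each clause:
  1. (NOT x5 OR NOT x7) — NOT x7 is true.
  2. (x6 OR NOT x2 OR x7) — NOT x2 is true.
  3. (x5 OR x4) — x5 is true.
  4. (NOT x7 OR x2 OR x4) — NOT x7 is true.
  5. (x1 OR NOT x2 OR NOT x4) — NOT x4 is true.
  6. (NOT x7 OR x2 OR NOT x4) — NOT x7 is true.
  7. (x4 OR x6 OR x1) — x6 is true.
  8. (NOT x3 OR x1 OR x2) — NOT x3 is true.
  9. (x5 OR NOT x1 OR NOT x3) — x5 is true.
  10. (NOT x2 OR x6 OR x1) — NOT x2 is true.
  11. (NOT x1 OR NOT x3) — NOT x3 is true.
  12. (x2 OR x1 OR x6) — x6 is true.
  13. (x2 OR NOT x3) — NOT x3 is true.
  14. (x3 OR x6) — x6 is true.
  15. (x4 OR NOT x1 OR x7) — NOT x1 is true.
  16. (x1 OR x5 OR x2) — x5 is true.
  17. (NOT x1 OR x5) — x5 is true.
  18. (x2 OR x5 OR NOT x1) — x5 is true.
  19. (x5 OR x2) — x5 is true.
  20. (x2 OR NOT x1 OR NOT x4) — NOT x4 is true.
  21. (NOT x6 OR x4 OR NOT x7) — NOT x7 is true.
  22. (NOT x3 OR x7 OR NOT x5) — NOT x3 is true.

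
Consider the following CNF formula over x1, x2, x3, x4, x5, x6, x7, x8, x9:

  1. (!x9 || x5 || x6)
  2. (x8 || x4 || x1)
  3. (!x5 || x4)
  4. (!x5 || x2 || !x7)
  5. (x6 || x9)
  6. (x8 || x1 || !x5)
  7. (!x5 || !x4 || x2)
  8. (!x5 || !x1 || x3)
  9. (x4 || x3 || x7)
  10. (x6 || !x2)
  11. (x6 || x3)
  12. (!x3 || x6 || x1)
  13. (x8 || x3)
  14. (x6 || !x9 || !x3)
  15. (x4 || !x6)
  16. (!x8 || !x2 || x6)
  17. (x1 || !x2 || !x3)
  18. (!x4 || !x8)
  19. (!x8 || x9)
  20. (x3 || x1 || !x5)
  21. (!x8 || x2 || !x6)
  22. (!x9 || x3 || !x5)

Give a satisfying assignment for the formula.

Branch on x1: take x1 = False.
Branch on x2: take x2 = False.
Branch on x3: take x3 = True.
  then x6 is forced to True.
  then x4 is forced to True.
  then x5 is forced to False.
  then x8 is forced to False.
x7, x9 are now unconstrained; take x7 = True, x9 = False.
Every clause has at least one true literal under this assignment.

x1=False  x2=False  x3=True  x4=True  x5=False  x6=True  x7=True  x8=False  x9=False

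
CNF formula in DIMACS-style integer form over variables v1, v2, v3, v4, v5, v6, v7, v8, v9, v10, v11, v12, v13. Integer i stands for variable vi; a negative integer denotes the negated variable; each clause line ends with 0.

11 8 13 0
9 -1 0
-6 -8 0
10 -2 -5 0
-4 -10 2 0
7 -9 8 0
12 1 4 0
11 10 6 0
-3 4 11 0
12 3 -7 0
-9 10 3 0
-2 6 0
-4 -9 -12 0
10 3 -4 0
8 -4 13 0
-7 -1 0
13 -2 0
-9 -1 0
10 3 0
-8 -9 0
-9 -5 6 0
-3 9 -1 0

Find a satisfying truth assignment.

v5 occurs only negated in the remaining clauses — set v5 = False.
Pure literal: v13 appears only positively; assign v13 = True.
Set v1 = False and propagate.
Set v2 = False and propagate.
For the remaining variables, v3 = True, v4 = True, v6 = True, v7 = False, v8 = False, v9 = False, v10 = False, v11 = False, v12 = True works.

v1=False, v2=False, v3=True, v4=True, v5=False, v6=True, v7=False, v8=False, v9=False, v10=False, v11=False, v12=True, v13=True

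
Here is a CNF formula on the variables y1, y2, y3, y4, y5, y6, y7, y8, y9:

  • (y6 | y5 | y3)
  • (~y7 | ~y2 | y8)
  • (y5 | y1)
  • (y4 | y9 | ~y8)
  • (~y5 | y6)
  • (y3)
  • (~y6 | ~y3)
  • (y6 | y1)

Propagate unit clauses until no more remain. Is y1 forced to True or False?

True

(y3) is a unit clause: y3 = True.
(~y6 | ~y3): since y3 = True, the clause reduces to (~y6). y6 = False.
(~y5 | y6): since y6 = False, the clause reduces to (~y5). y5 = False.
In (y5 | y1), y5 is now false; y1 must hold, so y1 = True.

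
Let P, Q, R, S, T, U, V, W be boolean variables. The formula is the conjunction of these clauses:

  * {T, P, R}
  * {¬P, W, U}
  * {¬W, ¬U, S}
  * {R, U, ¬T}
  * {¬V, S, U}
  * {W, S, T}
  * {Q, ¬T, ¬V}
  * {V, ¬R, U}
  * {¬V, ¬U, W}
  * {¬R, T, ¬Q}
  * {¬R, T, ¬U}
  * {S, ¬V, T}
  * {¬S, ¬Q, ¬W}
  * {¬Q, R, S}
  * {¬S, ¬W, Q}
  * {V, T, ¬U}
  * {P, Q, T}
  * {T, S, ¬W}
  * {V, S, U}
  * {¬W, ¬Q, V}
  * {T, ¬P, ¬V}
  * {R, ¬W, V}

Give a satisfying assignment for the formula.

P=F  Q=F  R=F  S=T  T=T  U=T  V=F  W=F

Check each clause:
  1. {T, R, P} — T is true.
  2. {¬P, U, W} — U is true.
  3. {¬W, S, ¬U} — ¬W is true.
  4. {R, ¬T, U} — U is true.
  5. {S, U, ¬V} — ¬V is true.
  6. {W, T, S} — S is true.
  7. {Q, ¬V, ¬T} — ¬V is true.
  8. {¬R, U, V} — ¬R is true.
  9. {W, ¬U, ¬V} — ¬V is true.
  10. {¬R, T, ¬Q} — ¬R is true.
  11. {¬R, T, ¬U} — T is true.
  12. {T, ¬V, S} — ¬V is true.
  13. {¬S, ¬W, ¬Q} — ¬W is true.
  14. {¬Q, R, S} — S is true.
  15. {¬S, Q, ¬W} — ¬W is true.
  16. {V, T, ¬U} — T is true.
  17. {P, Q, T} — T is true.
  18. {T, ¬W, S} — ¬W is true.
  19. {V, U, S} — S is true.
  20. {V, ¬Q, ¬W} — ¬W is true.
  21. {T, ¬V, ¬P} — ¬V is true.
  22. {R, V, ¬W} — ¬W is true.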